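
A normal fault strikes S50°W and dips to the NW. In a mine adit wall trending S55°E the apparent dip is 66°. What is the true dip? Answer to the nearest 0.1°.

66.7°

The section is 75° from the strike.
tan δ = tan α / sin β = tan 66° / sin 75° = 2.2460 / 0.9659 = 2.3253
δ = arctan(2.3253) = 66.73°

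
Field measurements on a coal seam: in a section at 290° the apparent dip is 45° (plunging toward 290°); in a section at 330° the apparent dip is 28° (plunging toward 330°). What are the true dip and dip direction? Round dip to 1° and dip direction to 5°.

true dip 47°, dip direction 270°

Represent each trace as a vector plunging at its apparent dip toward its trend (east-north-up frame): v₁ = (-0.664, 0.242, -0.707), v₂ = (-0.441, 0.765, -0.469).
n = v₁ × v₂ = (-0.427, -0.000, 0.401) (taken with n_z > 0).
True dip = arccos(n_z / |n|) = arccos(0.6847) = 46.8°.
Dip direction = atan2(-0.427, -0.000) = 270° (azimuth of n's horizontal projection).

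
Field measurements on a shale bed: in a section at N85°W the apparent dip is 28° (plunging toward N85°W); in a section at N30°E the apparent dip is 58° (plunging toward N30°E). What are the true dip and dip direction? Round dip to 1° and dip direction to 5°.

true dip 64°, dip direction 350°

Each apparent-dip line lies in the plane. As unit vectors (x east, y north, z up), v₁ plunges 28°→N85°W and v₂ plunges 58°→N30°E.
n = v₁ × v₂ = (-0.150, 0.870, 0.424) (taken with n_z > 0).
tan δ = √(n_x²+n_y²)/n_z = 0.883/0.424, so δ = 64.4°.
Dip direction = atan2(-0.150, 0.870) = 350° (azimuth of n's horizontal projection).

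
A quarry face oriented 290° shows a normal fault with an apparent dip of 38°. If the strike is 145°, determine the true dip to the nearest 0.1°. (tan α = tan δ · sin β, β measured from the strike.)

β = acute angle between strike 145° and section 290° = 35°.
tan δ = tan α / sin β = tan 38° / sin 35° = 0.7813 / 0.5736 = 1.3621
true dip = arctan 1.3621 = 53.72°

53.7°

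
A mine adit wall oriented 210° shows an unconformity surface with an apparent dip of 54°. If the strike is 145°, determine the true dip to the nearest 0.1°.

β = acute angle between strike 145° and section 210° = 65°.
tan(true dip) = tan 54° / sin 65° = 1.5187
true dip = arctan 1.5187 = 56.64°

56.6°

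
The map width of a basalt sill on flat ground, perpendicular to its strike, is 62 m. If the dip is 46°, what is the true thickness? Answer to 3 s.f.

True thickness t = w · sin(dip) = 62 × sin 46°
t = 62 × 0.7193 = 44.599 m

44.6 m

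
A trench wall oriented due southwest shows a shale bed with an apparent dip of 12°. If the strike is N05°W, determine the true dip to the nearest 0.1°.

The section is 50° from the strike.
tan δ = tan α / sin β = tan 12° / sin 50° = 0.2126 / 0.7660 = 0.2775
true dip = arctan 0.2775 = 15.51°

15.5°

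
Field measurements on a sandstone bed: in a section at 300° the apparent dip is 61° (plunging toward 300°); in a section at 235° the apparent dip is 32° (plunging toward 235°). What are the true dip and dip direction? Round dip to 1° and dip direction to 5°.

The two traces are lines in the plane: v₁ = (sin 300°·cos 61°, cos 300°·cos 61°, −sin 61°), v₂ = (sin 235°·cos 32°, cos 235°·cos 32°, −sin 32°).
n = v₁ × v₂ = (-0.554, 0.385, 0.373) (taken with n_z > 0).
True dip = arccos(n_z / |n|) = arccos(0.4835) = 61.1°.
Dip direction = azimuth of (n_x, n_y) = atan2(-0.554, 0.385) = 305°.

true dip 61°, dip direction 305°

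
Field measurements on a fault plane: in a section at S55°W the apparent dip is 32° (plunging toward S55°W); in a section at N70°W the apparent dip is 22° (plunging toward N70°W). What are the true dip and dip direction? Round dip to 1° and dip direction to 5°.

The two traces are lines in the plane: v₁ = (sin 235°·cos 32°, cos 235°·cos 32°, −sin 32°), v₂ = (sin 290°·cos 22°, cos 290°·cos 22°, −sin 22°).
n = v₁ × v₂ = (-0.350, -0.201, 0.644) (taken with n_z > 0).
True dip = arccos(n_z / |n|) = arccos(0.8471) = 32.1°.
Dip direction = azimuth of (n_x, n_y) = atan2(-0.350, -0.201) = 240°.

true dip 32°, dip direction 240°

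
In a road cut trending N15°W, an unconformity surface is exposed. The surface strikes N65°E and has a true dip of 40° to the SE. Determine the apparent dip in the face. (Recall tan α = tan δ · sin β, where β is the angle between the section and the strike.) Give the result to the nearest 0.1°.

39.6°

The section lies 80° from the strike.
tan(apparent dip) = tan 40° · sin 80° = 0.8264
α = arctan(0.8264) = 39.57°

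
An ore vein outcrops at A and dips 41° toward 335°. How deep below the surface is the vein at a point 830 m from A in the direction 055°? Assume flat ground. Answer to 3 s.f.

The hole lies 80° from the dip direction, so the down-dip offset is 830 × cos 80° = 144.13 m.
Depth = down-dip offset × tan(dip) = 144.13 × tan 41° = 144.13 × 0.8693
Depth = 125.29 m

125 m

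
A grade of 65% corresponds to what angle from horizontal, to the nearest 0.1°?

tan θ = 65/100 = 0.6500
θ = arctan(0.6500) = 33.02°

33.0°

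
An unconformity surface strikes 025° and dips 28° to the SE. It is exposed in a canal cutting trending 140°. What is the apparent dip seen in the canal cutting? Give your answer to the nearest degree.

The strike is 025° and the section trends 140°; the acute angle between them is β = 65°.
tan α = tan 28° × sin 65° = 0.5317 × 0.9063 = 0.4819
α = arctan(0.4819) = 25.73°

26°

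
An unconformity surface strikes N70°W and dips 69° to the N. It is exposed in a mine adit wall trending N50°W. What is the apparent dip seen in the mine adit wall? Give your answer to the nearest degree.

The section lies 20° from the strike.
tan α = tan 69° × sin 20° = 2.6051 × 0.3420 = 0.8910
apparent dip = arctan 0.8910 = 41.70°

42°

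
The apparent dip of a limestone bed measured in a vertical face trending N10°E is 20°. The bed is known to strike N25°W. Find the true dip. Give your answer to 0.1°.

The section is 35° from the strike.
tan δ = tan α / sin β = tan 20° / sin 35° = 0.3640 / 0.5736 = 0.6346
δ = arctan(0.6346) = 32.40°

32.4°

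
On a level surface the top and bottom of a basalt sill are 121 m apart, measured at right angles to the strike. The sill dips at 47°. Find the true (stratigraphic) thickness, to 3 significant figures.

88.5 m

True thickness t = w · sin(dip) = 121 × sin 47°
t = 121 × 0.7314 = 88.494 m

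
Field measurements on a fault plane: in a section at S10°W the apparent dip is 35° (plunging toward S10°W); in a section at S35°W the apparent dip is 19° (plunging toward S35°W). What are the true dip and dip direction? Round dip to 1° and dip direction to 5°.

Each apparent-dip line lies in the plane. As unit vectors (x east, y north, z up), v₁ plunges 35°→S10°W and v₂ plunges 19°→S35°W.
n = v₁ × v₂ = (0.182, -0.265, 0.327) (taken with n_z > 0).
Dip δ = arctan(|n_h|/n_z) = arctan(0.321/0.327) = 44.4°.
Dip direction = atan2(0.182, -0.265) = 146° (azimuth of n's horizontal projection).

true dip 44°, dip direction 145°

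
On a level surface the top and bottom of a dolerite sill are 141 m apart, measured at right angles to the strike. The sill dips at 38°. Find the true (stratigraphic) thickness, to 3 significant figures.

True thickness t = w · sin(dip) = 141 × sin 38°
t = 141 × 0.6157 = 86.808 m

86.8 m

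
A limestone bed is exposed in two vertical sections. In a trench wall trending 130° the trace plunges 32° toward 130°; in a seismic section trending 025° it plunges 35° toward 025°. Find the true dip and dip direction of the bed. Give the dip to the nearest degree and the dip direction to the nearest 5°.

true dip 47°, dip direction 075°

Represent each trace as a vector plunging at its apparent dip toward its trend (east-north-up frame): v₁ = (0.650, -0.545, -0.530), v₂ = (0.346, 0.742, -0.574).
Cross product v₁ × v₂ gives the pole to the plane: n ∝ (0.706, 0.189, 0.671).
tan δ = √(n_x²+n_y²)/n_z = 0.731/0.671, so δ = 47.4°.
Dip direction = atan2(0.706, 0.189) = 75° (azimuth of n's horizontal projection).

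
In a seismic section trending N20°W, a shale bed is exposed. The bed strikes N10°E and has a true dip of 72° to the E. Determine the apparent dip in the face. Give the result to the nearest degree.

The strike is N10°E and the section trends N20°W; the acute angle between them is β = 30°.
tan α = tan 72° × sin 30° = 3.0777 × 0.5000 = 1.5388
α = arctan(1.5388) = 56.98°

57°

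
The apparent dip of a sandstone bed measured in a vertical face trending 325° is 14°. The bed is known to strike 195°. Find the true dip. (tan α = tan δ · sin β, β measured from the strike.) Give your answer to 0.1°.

18.0°

The section is 50° from the strike.
tan δ = tan α / sin β = tan 14° / sin 50° = 0.2493 / 0.7660 = 0.3255
δ = arctan(0.3255) = 18.03°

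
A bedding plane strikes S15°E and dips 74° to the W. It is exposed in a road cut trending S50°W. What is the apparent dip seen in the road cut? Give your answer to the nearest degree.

The section lies 65° from the strike.
tan(apparent dip) = tan 74° · sin 65° = 3.1607
α = arctan(3.1607) = 72.44°

72°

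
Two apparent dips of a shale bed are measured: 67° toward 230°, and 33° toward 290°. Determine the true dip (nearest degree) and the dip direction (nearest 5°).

true dip 68°, dip direction 215°

Represent each trace as a vector plunging at its apparent dip toward its trend (east-north-up frame): v₁ = (-0.299, -0.251, -0.921), v₂ = (-0.788, 0.287, -0.545).
Cross product v₁ × v₂ gives the pole to the plane: n ∝ (-0.401, -0.562, 0.284).
Dip δ = arctan(|n_h|/n_z) = arctan(0.691/0.284) = 67.7°.
The horizontal component of n points toward azimuth atan2(n_x, n_y) = 215°, the dip direction.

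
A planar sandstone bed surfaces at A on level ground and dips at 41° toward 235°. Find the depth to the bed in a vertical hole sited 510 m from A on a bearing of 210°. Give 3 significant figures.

The hole lies 25° from the dip direction, so the down-dip offset is 510 × cos 25° = 462.22 m.
Depth = down-dip offset × tan(dip) = 462.22 × tan 41° = 462.22 × 0.8693
Depth = 401.80 m

402 m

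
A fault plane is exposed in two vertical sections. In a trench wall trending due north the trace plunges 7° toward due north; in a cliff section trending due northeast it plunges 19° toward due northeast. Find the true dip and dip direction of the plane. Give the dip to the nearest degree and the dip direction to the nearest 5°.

true dip 21°, dip direction 070°

The two traces are lines in the plane: v₁ = (sin 0°·cos 7°, cos 0°·cos 7°, −sin 7°), v₂ = (sin 45°·cos 19°, cos 45°·cos 19°, −sin 19°).
Cross product v₁ × v₂ gives the pole to the plane: n ∝ (0.242, 0.081, 0.664).
Dip δ = arctan(|n_h|/n_z) = arctan(0.255/0.664) = 21.0°.
The horizontal component of n points toward azimuth atan2(n_x, n_y) = 71°, the dip direction.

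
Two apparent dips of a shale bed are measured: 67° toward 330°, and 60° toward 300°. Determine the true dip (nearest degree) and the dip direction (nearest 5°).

true dip 68°, dip direction 345°

Represent each trace as a vector plunging at its apparent dip toward its trend (east-north-up frame): v₁ = (-0.195, 0.338, -0.921), v₂ = (-0.433, 0.250, -0.866).
The plane normal is n = v₁ × v₂ ∝ (-0.063, 0.229, 0.098).
tan δ = √(n_x²+n_y²)/n_z = 0.238/0.098, so δ = 67.7°.
Dip direction = azimuth of (n_x, n_y) = atan2(-0.063, 0.229) = 345°.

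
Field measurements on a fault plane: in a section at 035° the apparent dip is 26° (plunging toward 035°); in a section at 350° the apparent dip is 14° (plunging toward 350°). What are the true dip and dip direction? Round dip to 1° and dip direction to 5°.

The two traces are lines in the plane: v₁ = (sin 35°·cos 26°, cos 35°·cos 26°, −sin 26°), v₂ = (sin 350°·cos 14°, cos 350°·cos 14°, −sin 14°).
Cross product v₁ × v₂ gives the pole to the plane: n ∝ (0.241, 0.199, 0.617).
Dip δ = arctan(|n_h|/n_z) = arctan(0.312/0.617) = 26.8°.
The horizontal component of n points toward azimuth atan2(n_x, n_y) = 50°, the dip direction.

true dip 27°, dip direction 050°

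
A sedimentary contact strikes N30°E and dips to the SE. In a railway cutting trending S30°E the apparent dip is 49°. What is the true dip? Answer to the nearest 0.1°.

β = acute angle between strike N30°E and section S30°E = 60°.
tan δ = tan α / sin β = tan 49° / sin 60° = 1.1504 / 0.8660 = 1.3283
δ = arctan(1.3283) = 53.03°

53.0°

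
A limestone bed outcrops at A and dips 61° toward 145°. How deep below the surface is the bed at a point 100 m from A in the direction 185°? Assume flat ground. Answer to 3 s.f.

138 m

The hole lies 40° from the dip direction, so the down-dip offset is 100 × cos 40° = 76.60 m.
Depth = down-dip offset × tan(dip) = 76.60 × tan 61° = 76.60 × 1.8040
Depth = 138.20 m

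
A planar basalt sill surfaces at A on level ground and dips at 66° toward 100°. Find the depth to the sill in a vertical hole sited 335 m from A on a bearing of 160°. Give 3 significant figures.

376 m

The hole lies 60° from the dip direction, so the down-dip offset is 335 × cos 60° = 167.50 m.
Depth = down-dip offset × tan(dip) = 167.50 × tan 66° = 167.50 × 2.2460
Depth = 376.21 m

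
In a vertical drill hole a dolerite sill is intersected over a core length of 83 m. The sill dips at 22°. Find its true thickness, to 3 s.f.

77.0 m

True thickness t = h · cos(dip) = 83 × cos 22°
t = 83 × 0.9272 = 76.956 m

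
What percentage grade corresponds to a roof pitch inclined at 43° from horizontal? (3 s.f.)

93.3%

grade % = 100 × tan 43° = 100 × 0.9325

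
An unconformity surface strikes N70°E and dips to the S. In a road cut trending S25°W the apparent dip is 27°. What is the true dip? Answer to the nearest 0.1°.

35.8°

β = acute angle between strike N70°E and section S25°W = 45°.
tan δ = tan α / sin β = tan 27° / sin 45° = 0.5095 / 0.7071 = 0.7206
δ = arctan(0.7206) = 35.78°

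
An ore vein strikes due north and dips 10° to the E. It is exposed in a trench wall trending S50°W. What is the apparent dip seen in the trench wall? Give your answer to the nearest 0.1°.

7.7°

The section lies 50° from the strike.
tan(apparent dip) = tan 10° · sin 50° = 0.1351
α = arctan(0.1351) = 7.69°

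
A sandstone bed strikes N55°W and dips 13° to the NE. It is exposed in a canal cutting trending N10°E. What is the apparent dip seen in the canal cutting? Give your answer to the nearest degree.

The section lies 65° from the strike.
tan(apparent dip) = tan 13° · sin 65° = 0.2092
apparent dip = arctan 0.2092 = 11.82°

12°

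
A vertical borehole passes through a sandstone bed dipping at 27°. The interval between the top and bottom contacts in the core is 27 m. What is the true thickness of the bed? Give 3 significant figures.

24.1 m

True thickness t = h · cos(dip) = 27 × cos 27°
t = 27 × 0.8910 = 24.057 m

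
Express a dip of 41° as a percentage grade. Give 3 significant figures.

86.9%

grade % = 100 × tan 41° = 100 × 0.8693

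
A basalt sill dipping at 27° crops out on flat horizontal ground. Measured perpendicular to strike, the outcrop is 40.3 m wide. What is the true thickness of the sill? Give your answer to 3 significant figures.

18.3 m

True thickness t = w · sin(dip) = 40.3 × sin 27°
t = 40.3 × 0.4540 = 18.296 m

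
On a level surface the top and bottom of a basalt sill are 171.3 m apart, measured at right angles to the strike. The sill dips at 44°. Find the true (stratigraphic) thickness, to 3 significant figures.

True thickness t = w · sin(dip) = 171.3 × sin 44°
t = 171.3 × 0.6947 = 118.995 m

119 m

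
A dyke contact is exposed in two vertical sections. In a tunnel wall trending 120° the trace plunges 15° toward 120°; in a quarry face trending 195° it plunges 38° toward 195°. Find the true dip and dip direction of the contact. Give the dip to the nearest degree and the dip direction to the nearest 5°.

Represent each trace as a vector plunging at its apparent dip toward its trend (east-north-up frame): v₁ = (0.837, -0.483, -0.259), v₂ = (-0.204, -0.761, -0.616).
The plane normal is n = v₁ × v₂ ∝ (-0.100, -0.568, 0.735).
True dip = arccos(n_z / |n|) = arccos(0.7869) = 38.1°.
The horizontal component of n points toward azimuth atan2(n_x, n_y) = 190°, the dip direction.

true dip 38°, dip direction 190°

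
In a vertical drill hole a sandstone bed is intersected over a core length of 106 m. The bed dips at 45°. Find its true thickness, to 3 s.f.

75.0 m

True thickness t = h · cos(dip) = 106 × cos 45°
t = 106 × 0.7071 = 74.953 m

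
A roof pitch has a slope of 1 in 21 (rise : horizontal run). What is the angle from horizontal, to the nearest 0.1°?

tan θ = 1/21 = 0.0476
θ = arctan(0.0476) = 2.73°

2.7°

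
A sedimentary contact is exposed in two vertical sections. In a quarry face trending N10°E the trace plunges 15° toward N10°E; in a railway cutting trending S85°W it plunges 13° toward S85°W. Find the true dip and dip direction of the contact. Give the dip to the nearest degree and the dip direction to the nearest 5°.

true dip 22°, dip direction 320°

Each apparent-dip line lies in the plane. As unit vectors (x east, y north, z up), v₁ plunges 15°→N10°E and v₂ plunges 13°→S85°W.
n = v₁ × v₂ = (-0.236, 0.289, 0.909) (taken with n_z > 0).
Dip δ = arctan(|n_h|/n_z) = arctan(0.373/0.909) = 22.3°.
Dip direction = atan2(-0.236, 0.289) = 321° (azimuth of n's horizontal projection).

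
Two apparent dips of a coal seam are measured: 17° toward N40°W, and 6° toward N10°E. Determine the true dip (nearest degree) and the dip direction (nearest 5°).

true dip 18°, dip direction 300°

Each apparent-dip line lies in the plane. As unit vectors (x east, y north, z up), v₁ plunges 17°→N40°W and v₂ plunges 6°→N10°E.
n = v₁ × v₂ = (-0.210, 0.115, 0.729) (taken with n_z > 0).
Dip δ = arctan(|n_h|/n_z) = arctan(0.239/0.729) = 18.2°.
Dip direction = azimuth of (n_x, n_y) = atan2(-0.210, 0.115) = 299°.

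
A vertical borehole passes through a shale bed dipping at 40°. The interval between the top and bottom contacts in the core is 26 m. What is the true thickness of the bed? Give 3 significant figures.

19.9 m

True thickness t = h · cos(dip) = 26 × cos 40°
t = 26 × 0.7660 = 19.917 m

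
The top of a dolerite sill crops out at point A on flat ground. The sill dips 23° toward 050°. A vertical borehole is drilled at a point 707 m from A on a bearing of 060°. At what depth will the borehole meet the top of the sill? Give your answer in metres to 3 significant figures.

296 m

The hole lies 10° from the dip direction, so the down-dip offset is 707 × cos 10° = 696.26 m.
Depth = down-dip offset × tan(dip) = 696.26 × tan 23° = 696.26 × 0.4245
Depth = 295.54 m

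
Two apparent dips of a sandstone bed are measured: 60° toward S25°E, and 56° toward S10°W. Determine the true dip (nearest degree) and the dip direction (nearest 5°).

true dip 60°, dip direction 160°

The two traces are lines in the plane: v₁ = (sin 155°·cos 60°, cos 155°·cos 60°, −sin 60°), v₂ = (sin 190°·cos 56°, cos 190°·cos 56°, −sin 56°).
Cross product v₁ × v₂ gives the pole to the plane: n ∝ (0.101, -0.259, 0.160).
tan δ = √(n_x²+n_y²)/n_z = 0.278/0.160, so δ = 60.1°.
Dip direction = atan2(0.101, -0.259) = 159° (azimuth of n's horizontal projection).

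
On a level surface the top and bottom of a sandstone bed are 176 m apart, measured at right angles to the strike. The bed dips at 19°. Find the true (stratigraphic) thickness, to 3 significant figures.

57.3 m

True thickness t = w · sin(dip) = 176 × sin 19°
t = 176 × 0.3256 = 57.300 m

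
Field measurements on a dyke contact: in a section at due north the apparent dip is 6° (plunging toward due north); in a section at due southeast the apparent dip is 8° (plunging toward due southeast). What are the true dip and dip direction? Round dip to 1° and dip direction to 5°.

true dip 18°, dip direction 070°

Represent each trace as a vector plunging at its apparent dip toward its trend (east-north-up frame): v₁ = (0.000, 0.995, -0.105), v₂ = (0.700, -0.700, -0.139).
n = v₁ × v₂ = (0.212, 0.073, 0.696) (taken with n_z > 0).
True dip = arccos(n_z / |n|) = arccos(0.9520) = 17.8°.
Dip direction = atan2(0.212, 0.073) = 71° (azimuth of n's horizontal projection).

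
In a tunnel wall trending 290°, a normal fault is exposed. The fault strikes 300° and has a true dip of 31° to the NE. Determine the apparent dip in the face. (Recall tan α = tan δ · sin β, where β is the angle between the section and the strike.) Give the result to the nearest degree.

Angle between strike (300°) and section (290°): β = 10°.
tan(apparent dip) = tan 31° · sin 10° = 0.1043
α = arctan(0.1043) = 5.96°

6°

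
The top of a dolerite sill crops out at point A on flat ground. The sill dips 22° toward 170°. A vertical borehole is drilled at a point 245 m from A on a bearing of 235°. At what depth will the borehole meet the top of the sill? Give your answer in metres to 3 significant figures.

41.8 m

The hole lies 65° from the dip direction, so the down-dip offset is 245 × cos 65° = 103.54 m.
Depth = down-dip offset × tan(dip) = 103.54 × tan 22° = 103.54 × 0.4040
Depth = 41.83 m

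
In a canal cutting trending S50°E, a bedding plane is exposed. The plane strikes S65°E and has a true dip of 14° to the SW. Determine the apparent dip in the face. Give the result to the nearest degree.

The section lies 15° from the strike.
tan(apparent dip) = tan 14° · sin 15° = 0.0645
α = arctan(0.0645) = 3.69°

4°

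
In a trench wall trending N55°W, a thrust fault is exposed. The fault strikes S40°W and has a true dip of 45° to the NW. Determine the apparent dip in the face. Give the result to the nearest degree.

45°

Angle between strike (S40°W) and section (N55°W): β = 85°.
tan α = tan 45° × sin 85° = 1.0000 × 0.9962 = 0.9962
α = arctan(0.9962) = 44.89°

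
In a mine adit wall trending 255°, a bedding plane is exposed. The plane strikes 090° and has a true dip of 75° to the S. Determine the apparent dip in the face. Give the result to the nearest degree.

The section lies 15° from the strike.
tan(apparent dip) = tan 75° · sin 15° = 0.9659
apparent dip = arctan 0.9659 = 44.01°

44°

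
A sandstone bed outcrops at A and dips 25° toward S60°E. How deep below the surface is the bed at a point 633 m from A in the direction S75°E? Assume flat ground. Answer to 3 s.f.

The hole lies 15° from the dip direction, so the down-dip offset is 633 × cos 15° = 611.43 m.
Depth = down-dip offset × tan(dip) = 611.43 × tan 25° = 611.43 × 0.4663
Depth = 285.11 m

285 m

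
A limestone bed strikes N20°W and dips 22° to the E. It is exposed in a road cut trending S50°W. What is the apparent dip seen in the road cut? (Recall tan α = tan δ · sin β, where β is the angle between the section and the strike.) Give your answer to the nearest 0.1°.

20.8°

The section lies 70° from the strike.
tan α = tan 22° × sin 70° = 0.4040 × 0.9397 = 0.3797
apparent dip = arctan 0.3797 = 20.79°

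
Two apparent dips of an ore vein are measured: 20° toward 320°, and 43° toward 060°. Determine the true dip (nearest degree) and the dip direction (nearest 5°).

Represent each trace as a vector plunging at its apparent dip toward its trend (east-north-up frame): v₁ = (-0.604, 0.720, -0.342), v₂ = (0.633, 0.366, -0.682).
Cross product v₁ × v₂ gives the pole to the plane: n ∝ (0.366, 0.629, 0.677).
True dip = arccos(n_z / |n|) = arccos(0.6812) = 47.1°.
Dip direction = atan2(0.366, 0.629) = 30° (azimuth of n's horizontal projection).

true dip 47°, dip direction 030°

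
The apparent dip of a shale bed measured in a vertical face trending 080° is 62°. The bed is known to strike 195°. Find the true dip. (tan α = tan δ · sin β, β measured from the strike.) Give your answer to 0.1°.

64.3°

β = acute angle between strike 195° and section 080° = 65°.
tan(true dip) = tan 62° / sin 65° = 2.0752
true dip = arctan 2.0752 = 64.27°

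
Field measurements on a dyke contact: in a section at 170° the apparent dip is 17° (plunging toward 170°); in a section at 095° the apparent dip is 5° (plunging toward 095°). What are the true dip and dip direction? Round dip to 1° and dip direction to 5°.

The two traces are lines in the plane: v₁ = (sin 170°·cos 17°, cos 170°·cos 17°, −sin 17°), v₂ = (sin 95°·cos 5°, cos 95°·cos 5°, −sin 5°).
n = v₁ × v₂ = (0.057, -0.276, 0.920) (taken with n_z > 0).
True dip = arccos(n_z / |n|) = arccos(0.9563) = 17.0°.
Dip direction = atan2(0.057, -0.276) = 168° (azimuth of n's horizontal projection).

true dip 17°, dip direction 170°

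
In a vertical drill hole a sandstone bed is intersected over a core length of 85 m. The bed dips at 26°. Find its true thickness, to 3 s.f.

True thickness t = h · cos(dip) = 85 × cos 26°
t = 85 × 0.8988 = 76.397 m

76.4 m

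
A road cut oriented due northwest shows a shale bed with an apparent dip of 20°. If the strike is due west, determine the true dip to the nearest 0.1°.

The section is 45° from the strike.
tan δ = tan α / sin β = tan 20° / sin 45° = 0.3640 / 0.7071 = 0.5147
δ = arctan(0.5147) = 27.24°

27.2°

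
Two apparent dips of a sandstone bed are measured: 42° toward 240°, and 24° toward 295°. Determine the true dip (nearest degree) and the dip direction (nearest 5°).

true dip 42°, dip direction 235°

Each apparent-dip line lies in the plane. As unit vectors (x east, y north, z up), v₁ plunges 42°→240° and v₂ plunges 24°→295°.
n = v₁ × v₂ = (-0.409, -0.292, 0.556) (taken with n_z > 0).
True dip = arccos(n_z / |n|) = arccos(0.7416) = 42.1°.
Dip direction = azimuth of (n_x, n_y) = atan2(-0.409, -0.292) = 234°.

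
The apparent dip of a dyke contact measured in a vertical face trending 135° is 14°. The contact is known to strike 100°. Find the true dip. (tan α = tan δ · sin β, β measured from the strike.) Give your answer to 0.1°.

The section is 35° from the strike.
tan δ = tan α / sin β = tan 14° / sin 35° = 0.2493 / 0.5736 = 0.4347
δ = arctan(0.4347) = 23.49°

23.5°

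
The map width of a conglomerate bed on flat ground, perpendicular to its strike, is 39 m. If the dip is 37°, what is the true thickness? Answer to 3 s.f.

23.5 m

True thickness t = w · sin(dip) = 39 × sin 37°
t = 39 × 0.6018 = 23.471 m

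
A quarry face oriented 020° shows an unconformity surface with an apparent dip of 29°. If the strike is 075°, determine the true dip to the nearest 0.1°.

The section is 55° from the strike.
tan(true dip) = tan 29° / sin 55° = 0.6767
δ = arctan(0.6767) = 34.09°

34.1°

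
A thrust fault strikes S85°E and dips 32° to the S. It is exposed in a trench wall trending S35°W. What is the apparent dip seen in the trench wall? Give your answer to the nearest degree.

28°

Angle between strike (S85°E) and section (S35°W): β = 60°.
tan α = tan 32° × sin 60° = 0.6249 × 0.8660 = 0.5412
apparent dip = arctan 0.5412 = 28.42°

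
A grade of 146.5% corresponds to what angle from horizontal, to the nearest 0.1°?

tan θ = 146.5/100 = 1.4650
θ = arctan(1.4650) = 55.68°

55.7°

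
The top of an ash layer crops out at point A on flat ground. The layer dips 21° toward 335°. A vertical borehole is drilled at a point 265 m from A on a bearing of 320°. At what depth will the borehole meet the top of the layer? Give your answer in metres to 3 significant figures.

The hole lies 15° from the dip direction, so the down-dip offset is 265 × cos 15° = 255.97 m.
Depth = down-dip offset × tan(dip) = 255.97 × tan 21° = 255.97 × 0.3839
Depth = 98.26 m

98.3 m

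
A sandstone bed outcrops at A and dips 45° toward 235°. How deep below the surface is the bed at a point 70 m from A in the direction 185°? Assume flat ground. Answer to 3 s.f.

45.0 m

The hole lies 50° from the dip direction, so the down-dip offset is 70 × cos 50° = 45.00 m.
Depth = down-dip offset × tan(dip) = 45.00 × tan 45° = 45.00 × 1.0000
Depth = 45.00 m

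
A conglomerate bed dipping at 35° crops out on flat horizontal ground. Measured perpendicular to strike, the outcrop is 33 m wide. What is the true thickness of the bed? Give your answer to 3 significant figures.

18.9 m

True thickness t = w · sin(dip) = 33 × sin 35°
t = 33 × 0.5736 = 18.928 m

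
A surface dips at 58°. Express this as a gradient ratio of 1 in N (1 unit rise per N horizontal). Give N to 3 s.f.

1 : N means tan θ = 1/N, so N = 1/tan 58° = 1/1.6003

1 in 0.625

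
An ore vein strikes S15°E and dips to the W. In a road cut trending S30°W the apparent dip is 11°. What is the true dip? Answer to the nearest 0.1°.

The section is 45° from the strike.
tan(true dip) = tan 11° / sin 45° = 0.2749
true dip = arctan 0.2749 = 15.37°

15.4°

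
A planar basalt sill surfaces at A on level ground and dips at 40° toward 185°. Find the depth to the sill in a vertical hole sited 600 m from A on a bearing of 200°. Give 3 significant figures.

486 m

The hole lies 15° from the dip direction, so the down-dip offset is 600 × cos 15° = 579.56 m.
Depth = down-dip offset × tan(dip) = 579.56 × tan 40° = 579.56 × 0.8391
Depth = 486.30 m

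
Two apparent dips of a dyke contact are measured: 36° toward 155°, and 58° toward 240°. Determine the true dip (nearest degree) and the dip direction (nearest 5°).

The two traces are lines in the plane: v₁ = (sin 155°·cos 36°, cos 155°·cos 36°, −sin 36°), v₂ = (sin 240°·cos 58°, cos 240°·cos 58°, −sin 58°).
The plane normal is n = v₁ × v₂ ∝ (-0.466, -0.560, 0.427).
True dip = arccos(n_z / |n|) = arccos(0.5058) = 59.6°.
The horizontal component of n points toward azimuth atan2(n_x, n_y) = 220°, the dip direction.

true dip 60°, dip direction 220°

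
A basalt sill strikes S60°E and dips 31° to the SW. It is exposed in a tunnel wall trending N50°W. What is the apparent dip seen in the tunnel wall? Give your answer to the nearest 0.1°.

6.0°

Angle between strike (S60°E) and section (N50°W): β = 10°.
tan(apparent dip) = tan 31° · sin 10° = 0.1043
apparent dip = arctan 0.1043 = 5.96°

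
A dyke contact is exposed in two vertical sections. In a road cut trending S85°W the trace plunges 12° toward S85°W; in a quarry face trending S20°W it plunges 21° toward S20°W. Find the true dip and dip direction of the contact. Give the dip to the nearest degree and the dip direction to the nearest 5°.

Represent each trace as a vector plunging at its apparent dip toward its trend (east-north-up frame): v₁ = (-0.974, -0.085, -0.208), v₂ = (-0.319, -0.877, -0.358).
The plane normal is n = v₁ × v₂ ∝ (-0.152, -0.283, 0.828).
Dip δ = arctan(|n_h|/n_z) = arctan(0.321/0.828) = 21.2°.
Dip direction = azimuth of (n_x, n_y) = atan2(-0.152, -0.283) = 208°.

true dip 21°, dip direction 210°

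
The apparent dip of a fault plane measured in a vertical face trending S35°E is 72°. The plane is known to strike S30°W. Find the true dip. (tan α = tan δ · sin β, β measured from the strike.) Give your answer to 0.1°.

73.6°

The section is 65° from the strike.
tan(true dip) = tan 72° / sin 65° = 3.3958
δ = arctan(3.3958) = 73.59°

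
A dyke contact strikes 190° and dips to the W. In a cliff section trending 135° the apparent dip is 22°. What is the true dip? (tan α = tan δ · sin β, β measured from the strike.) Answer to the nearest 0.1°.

β = acute angle between strike 190° and section 135° = 55°.
tan(true dip) = tan 22° / sin 55° = 0.4932
δ = arctan(0.4932) = 26.25°

26.3°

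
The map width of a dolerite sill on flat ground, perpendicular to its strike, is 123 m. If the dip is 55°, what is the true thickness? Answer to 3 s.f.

True thickness t = w · sin(dip) = 123 × sin 55°
t = 123 × 0.8192 = 100.756 m

101 m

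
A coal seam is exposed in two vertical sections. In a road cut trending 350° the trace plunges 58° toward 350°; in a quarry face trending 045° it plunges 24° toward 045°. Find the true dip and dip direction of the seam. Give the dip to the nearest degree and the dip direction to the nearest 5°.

true dip 60°, dip direction 330°

Represent each trace as a vector plunging at its apparent dip toward its trend (east-north-up frame): v₁ = (-0.092, 0.522, -0.848), v₂ = (0.646, 0.646, -0.407).
n = v₁ × v₂ = (-0.336, 0.585, 0.397) (taken with n_z > 0).
Dip δ = arctan(|n_h|/n_z) = arctan(0.675/0.397) = 59.6°.
Dip direction = azimuth of (n_x, n_y) = atan2(-0.336, 0.585) = 330°.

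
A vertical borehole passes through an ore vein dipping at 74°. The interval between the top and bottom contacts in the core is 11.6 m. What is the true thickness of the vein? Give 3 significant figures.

3.20 m

True thickness t = h · cos(dip) = 11.6 × cos 74°
t = 11.6 × 0.2756 = 3.197 m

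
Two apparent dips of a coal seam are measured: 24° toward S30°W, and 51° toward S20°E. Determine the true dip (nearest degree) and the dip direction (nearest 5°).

true dip 53°, dip direction 140°

Represent each trace as a vector plunging at its apparent dip toward its trend (east-north-up frame): v₁ = (-0.457, -0.791, -0.407), v₂ = (0.215, -0.591, -0.777).
The plane normal is n = v₁ × v₂ ∝ (0.374, -0.443, 0.440).
True dip = arccos(n_z / |n|) = arccos(0.6050) = 52.8°.
Dip direction = atan2(0.374, -0.443) = 140° (azimuth of n's horizontal projection).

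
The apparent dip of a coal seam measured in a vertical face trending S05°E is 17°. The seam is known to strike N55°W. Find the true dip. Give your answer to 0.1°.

21.8°

The section is 50° from the strike.
tan(true dip) = tan 17° / sin 50° = 0.3991
δ = arctan(0.3991) = 21.76°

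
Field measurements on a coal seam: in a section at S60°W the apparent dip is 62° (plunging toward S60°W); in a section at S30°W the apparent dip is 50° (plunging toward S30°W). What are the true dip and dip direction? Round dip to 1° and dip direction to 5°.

true dip 64°, dip direction 265°

The two traces are lines in the plane: v₁ = (sin 240°·cos 62°, cos 240°·cos 62°, −sin 62°), v₂ = (sin 210°·cos 50°, cos 210°·cos 50°, −sin 50°).
The plane normal is n = v₁ × v₂ ∝ (-0.312, -0.028, 0.151).
tan δ = √(n_x²+n_y²)/n_z = 0.313/0.151, so δ = 64.3°.
The horizontal component of n points toward azimuth atan2(n_x, n_y) = 265°, the dip direction.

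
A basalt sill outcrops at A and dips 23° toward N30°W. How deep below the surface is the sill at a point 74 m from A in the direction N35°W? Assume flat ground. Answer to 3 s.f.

31.3 m

The hole lies 5° from the dip direction, so the down-dip offset is 74 × cos 5° = 73.72 m.
Depth = down-dip offset × tan(dip) = 73.72 × tan 23° = 73.72 × 0.4245
Depth = 31.29 m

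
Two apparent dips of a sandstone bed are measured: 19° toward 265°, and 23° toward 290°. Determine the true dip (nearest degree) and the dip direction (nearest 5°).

true dip 24°, dip direction 305°

Represent each trace as a vector plunging at its apparent dip toward its trend (east-north-up frame): v₁ = (-0.942, -0.082, -0.326), v₂ = (-0.865, 0.315, -0.391).
n = v₁ × v₂ = (-0.135, 0.086, 0.368) (taken with n_z > 0).
Dip δ = arctan(|n_h|/n_z) = arctan(0.160/0.368) = 23.5°.
Dip direction = azimuth of (n_x, n_y) = atan2(-0.135, 0.086) = 303°.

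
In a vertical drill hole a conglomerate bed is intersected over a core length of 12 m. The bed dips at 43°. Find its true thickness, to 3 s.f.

True thickness t = h · cos(dip) = 12 × cos 43°
t = 12 × 0.7314 = 8.776 m

8.78 m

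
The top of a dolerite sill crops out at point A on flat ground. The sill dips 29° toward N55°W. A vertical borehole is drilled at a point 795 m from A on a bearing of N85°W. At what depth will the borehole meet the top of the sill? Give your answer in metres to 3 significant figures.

The hole lies 30° from the dip direction, so the down-dip offset is 795 × cos 30° = 688.49 m.
Depth = down-dip offset × tan(dip) = 688.49 × tan 29° = 688.49 × 0.5543
Depth = 381.64 m

382 m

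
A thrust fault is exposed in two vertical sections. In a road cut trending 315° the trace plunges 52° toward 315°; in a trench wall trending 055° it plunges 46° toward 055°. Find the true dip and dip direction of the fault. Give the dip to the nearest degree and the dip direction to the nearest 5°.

true dip 61°, dip direction 000°

The two traces are lines in the plane: v₁ = (sin 315°·cos 52°, cos 315°·cos 52°, −sin 52°), v₂ = (sin 55°·cos 46°, cos 55°·cos 46°, −sin 46°).
Cross product v₁ × v₂ gives the pole to the plane: n ∝ (-0.001, 0.762, 0.421).
True dip = arccos(n_z / |n|) = arccos(0.4840) = 61.1°.
Dip direction = azimuth of (n_x, n_y) = atan2(-0.001, 0.762) = 360°.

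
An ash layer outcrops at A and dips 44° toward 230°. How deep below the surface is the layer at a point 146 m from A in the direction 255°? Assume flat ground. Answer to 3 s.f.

The hole lies 25° from the dip direction, so the down-dip offset is 146 × cos 25° = 132.32 m.
Depth = down-dip offset × tan(dip) = 132.32 × tan 44° = 132.32 × 0.9657
Depth = 127.78 m

128 m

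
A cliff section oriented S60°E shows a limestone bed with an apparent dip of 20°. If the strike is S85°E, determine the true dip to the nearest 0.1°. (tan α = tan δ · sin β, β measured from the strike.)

The section is 25° from the strike.
tan δ = tan α / sin β = tan 20° / sin 25° = 0.3640 / 0.4226 = 0.8612
δ = arctan(0.8612) = 40.74°

40.7°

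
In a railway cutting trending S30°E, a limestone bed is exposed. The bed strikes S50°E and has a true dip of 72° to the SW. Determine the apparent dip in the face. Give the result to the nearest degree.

Angle between strike (S50°E) and section (S30°E): β = 20°.
tan(apparent dip) = tan 72° · sin 20° = 1.0526
apparent dip = arctan 1.0526 = 46.47°

46°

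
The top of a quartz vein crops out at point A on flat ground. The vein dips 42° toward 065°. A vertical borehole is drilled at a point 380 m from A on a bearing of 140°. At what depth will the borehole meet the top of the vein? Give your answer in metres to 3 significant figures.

The hole lies 75° from the dip direction, so the down-dip offset is 380 × cos 75° = 98.35 m.
Depth = down-dip offset × tan(dip) = 98.35 × tan 42° = 98.35 × 0.9004
Depth = 88.56 m

88.6 m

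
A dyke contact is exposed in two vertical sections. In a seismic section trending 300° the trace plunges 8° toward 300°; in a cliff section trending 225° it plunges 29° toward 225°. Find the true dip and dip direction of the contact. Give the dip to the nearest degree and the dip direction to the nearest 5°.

true dip 29°, dip direction 225°

Represent each trace as a vector plunging at its apparent dip toward its trend (east-north-up frame): v₁ = (-0.858, 0.495, -0.139), v₂ = (-0.618, -0.618, -0.485).
The plane normal is n = v₁ × v₂ ∝ (-0.326, -0.330, 0.837).
True dip = arccos(n_z / |n|) = arccos(0.8746) = 29.0°.
Dip direction = azimuth of (n_x, n_y) = atan2(-0.326, -0.330) = 225°.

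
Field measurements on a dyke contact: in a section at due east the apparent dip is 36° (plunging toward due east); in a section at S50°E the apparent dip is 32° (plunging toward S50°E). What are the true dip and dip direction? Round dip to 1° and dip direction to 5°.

true dip 36°, dip direction 100°

Each apparent-dip line lies in the plane. As unit vectors (x east, y north, z up), v₁ plunges 36°→due east and v₂ plunges 32°→S50°E.
The plane normal is n = v₁ × v₂ ∝ (0.320, -0.047, 0.441).
tan δ = √(n_x²+n_y²)/n_z = 0.324/0.441, so δ = 36.3°.
The horizontal component of n points toward azimuth atan2(n_x, n_y) = 98°, the dip direction.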